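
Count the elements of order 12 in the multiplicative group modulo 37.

φ(37) = 37 − 1 = 36 = 2^2 · 3^2.
(Z/37Z)^× is cyclic (|G| = 36); a cyclic group of order m has exactly φ(d) elements of each order d | m, and none otherwise.
12 = 2^2 · 3 divides 36, and φ(12) = 4.

4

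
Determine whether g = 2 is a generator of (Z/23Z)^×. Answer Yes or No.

φ(23) = 23 − 1 = 22 = 2 · 11.
Test 2^(22/q) mod 23 for each prime factor q of 22:
2^11 ≡ 1 (mod 23)  [q = 2: ≡ 1 ✗]
2^2 ≡ 4 (mod 23)  [q = 11: ≢ 1 ✓]
The check at q = 2 fails, so 2 generates a proper subgroup.

No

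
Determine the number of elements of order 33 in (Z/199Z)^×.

20

φ(199) = 199 − 1 = 198 = 2 · 3^2 · 11.
(Z/199Z)^× is cyclic (|G| = 198); a cyclic group of order m has exactly φ(d) elements of each order d | m, and none otherwise.
33 = 3 · 11 divides 198, and φ(33) = 20.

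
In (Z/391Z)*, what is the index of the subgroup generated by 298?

44

The order of 298 must divide φ(391) = φ(17·23) = (17−1)·(23−1) = 16·22 = 352 = 2^5 · 11.
Divisors of 352: 1, 2, 4, 8, 11, 16, 22, 32, 44, 88, 176, 352.
Check 298^d mod 391 for each divisor in increasing order:
298^1 ≡ 298 (mod 391)
298^2 ≡ 47 (mod 391)
298^4 ≡ 254 (mod 391)
298^8 ≡ 1 (mod 391) ✓
The order of 298 is 8, so the subgroup it generates has 8 elements.
The index is φ(391) / ord(298) = 352 / 8 = 44.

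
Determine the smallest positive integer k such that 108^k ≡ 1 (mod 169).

78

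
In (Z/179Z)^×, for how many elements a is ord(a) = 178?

88

φ(179) = 179 − 1 = 178 = 2 · 89.
(Z/179Z)^× is cyclic (|G| = 178); a cyclic group of order m has exactly φ(d) elements of each order d | m, and none otherwise.
178 = 2 · 89 divides 178, and φ(178) = 88.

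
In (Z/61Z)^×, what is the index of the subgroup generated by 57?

ord(57) | φ(61) = 61 − 1 = 60 = 2^2 · 3 · 5.
Divisors of 60: 1, 2, 3, 4, 5, 6, 10, 12, 15, 20, 30, 60.
Check 57^d mod 61 for each divisor in increasing order:
57^1 ≡ 57 (mod 61)
57^2 ≡ 16 (mod 61)
57^3 ≡ 58 (mod 61)
57^4 ≡ 12 (mod 61)
57^5 ≡ 13 (mod 61)
57^6 ≡ 9 (mod 61)
57^10 ≡ 47 (mod 61)
57^12 ≡ 20 (mod 61)
57^15 ≡ 1 (mod 61) ✓
So ord_61(57) = 15, hence |⟨57⟩| = 15.
The index is φ(61) / ord(57) = 60 / 15 = 4.

4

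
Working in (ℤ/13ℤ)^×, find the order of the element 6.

12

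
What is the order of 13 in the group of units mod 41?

By Lagrange's theorem, ord_41(13) divides φ(41) = 41 − 1 = 40 = 2^3 · 5.
Divisors of 40: 1, 2, 4, 5, 8, 10, 20, 40.
Compute 13^d (mod 41) for the divisors d until we hit 1:
13^1 ≡ 13
13^2 ≡ 5
13^4 ≡ 25
13^5 ≡ 38
13^8 ≡ 10
13^10 ≡ 9
13^20 ≡ 40
13^40 ≡ 1
The smallest such exponent is 40, so the order of 13 is 40.

40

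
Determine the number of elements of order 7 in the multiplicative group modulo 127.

φ(127) = 127 − 1 = 126 = 2 · 3^2 · 7.
In a cyclic group of order 126, there are φ(d) elements of order d for each divisor d of 126, and zero for non-divisors.
7 | 126, and φ(7) = 7 − 1 = 6.

6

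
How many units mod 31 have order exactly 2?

φ(31) = 31 − 1 = 30 = 2 · 3 · 5.
Since (Z/31Z)^× is cyclic of order 30, the number of elements of order d is φ(d) when d | 30 and 0 otherwise.
2 | 30, and φ(2) = 2 − 1 = 1.

1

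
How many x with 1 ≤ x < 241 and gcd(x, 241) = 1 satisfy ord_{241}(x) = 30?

8

φ(241) = 241 − 1 = 240 = 2^4 · 3 · 5.
Since (Z/241Z)^× is cyclic of order 240, the number of elements of order d is φ(d) when d | 240 and 0 otherwise.
30 = 2 · 3 · 5 divides 240, and φ(30) = 8.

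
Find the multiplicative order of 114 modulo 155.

30

By Lagrange's theorem, ord_155(114) divides φ(155) = φ(5·31) = (5−1)·(31−1) = 4·30 = 120 = 2^3 · 3 · 5.
Divisors of 120: 1, 2, 3, 4, 5, 6, 8, 10, 12, 15, 20, 24, 30, 40, 60, 120.
Test each divisor d:
114^1 ≡ 114
114^2 ≡ 131
114^3 ≡ 54
114^4 ≡ 111
114^5 ≡ 99
114^6 ≡ 126
114^8 ≡ 76
114^10 ≡ 36
114^12 ≡ 66
114^15 ≡ 154
114^20 ≡ 56
114^24 ≡ 16
114^30 ≡ 1
Therefore the multiplicative order of 114 modulo 155 is 30.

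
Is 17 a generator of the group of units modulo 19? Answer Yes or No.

No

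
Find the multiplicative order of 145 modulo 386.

By Lagrange's theorem, ord_386(145) divides φ(386) = φ(2)·φ(193) = 1·192 = 192 = 2^6 · 3.
Divisors of 192: 1, 2, 3, 4, 6, 8, 12, 16, 24, 32, 48, 64, 96, 192.
Check 145^d mod 386 for each divisor in increasing order:
145^1 ≡ 145 (mod 386)
145^2 ≡ 181 (mod 386)
145^3 ≡ 383 (mod 386)
145^4 ≡ 337 (mod 386)
145^6 ≡ 9 (mod 386)
145^8 ≡ 85 (mod 386)
145^12 ≡ 81 (mod 386)
145^16 ≡ 277 (mod 386)
145^24 ≡ 385 (mod 386)
145^32 ≡ 301 (mod 386)
145^48 ≡ 1 (mod 386) ✓
Therefore the multiplicative order of 145 modulo 386 is 48.

48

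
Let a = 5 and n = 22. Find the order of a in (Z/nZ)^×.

Since 5 ∈ (Z/22Z)^×, its order divides φ(22) = φ(2)·φ(11) = 1·10 = 10 = 2 · 5.
Divisors of 10: 1, 2, 5, 10.
Check 5^d mod 22 for each divisor in increasing order:
5^1 ≡ 5 (mod 22)
5^2 ≡ 3 (mod 22)
5^5 ≡ 1 (mod 22) ✓
Therefore the multiplicative order of 5 modulo 22 is 5.

5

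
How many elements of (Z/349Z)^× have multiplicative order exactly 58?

28

φ(349) = 349 − 1 = 348 = 2^2 · 3 · 29.
(Z/349Z)^× is cyclic (|G| = 348); a cyclic group of order m has exactly φ(d) elements of each order d | m, and none otherwise.
58 = 2 · 29 divides 348, and φ(58) = 28.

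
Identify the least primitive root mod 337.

10

φ(337) = 337 − 1 = 336 = 2^4 · 3 · 7.
g is a primitive root iff g^(336/q) ≢ 1 (mod 337) for each prime q ∈ {2, 3, 7}.
g = 2: 2^168 ≡ 1 — hits 1, so not a primitive root.
g = 3: 3^168 ≡ 1 — hits 1, so not a primitive root.
g = 4: 4^168 ≡ 1 — hits 1, so not a primitive root.
g = 5: 5^168 ≡ 336; 5^112 ≡ 1 — hits 1, so not a primitive root.
g = 6: 6^168 ≡ 1 — hits 1, so not a primitive root.
g = 7: 7^168 ≡ 1 — hits 1, so not a primitive root.
g = 8: 8^168 ≡ 1 — hits 1, so not a primitive root.
g = 9: 9^168 ≡ 1 — hits 1, so not a primitive root.
g = 10: 10^168 ≡ 336; 10^112 ≡ 128; 10^48 ≡ 175 — none is 1, so 10 is a primitive root.
The smallest primitive root modulo 337 is 10.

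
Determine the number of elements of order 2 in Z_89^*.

1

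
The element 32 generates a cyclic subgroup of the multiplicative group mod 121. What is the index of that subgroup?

5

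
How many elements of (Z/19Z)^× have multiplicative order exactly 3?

2

φ(19) = 19 − 1 = 18 = 2 · 3^2.
(Z/19Z)^× is cyclic (|G| = 18); a cyclic group of order m has exactly φ(d) elements of each order d | m, and none otherwise.
3 | 18, and φ(3) = 3 − 1 = 2.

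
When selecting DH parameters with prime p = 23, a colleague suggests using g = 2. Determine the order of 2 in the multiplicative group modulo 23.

11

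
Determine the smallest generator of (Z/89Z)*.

3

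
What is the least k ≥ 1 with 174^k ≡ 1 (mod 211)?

Since 174 ∈ (Z/211Z)^×, its order divides φ(211) = 211 − 1 = 210 = 2 · 3 · 5 · 7.
Divisors of 210: 1, 2, 3, 5, 6, 7, 10, 14, 15, 21, 30, 35, 42, 70, 105, 210.
Compute 174^d (mod 211) for the divisors d until we hit 1:
174^1 ≡ 174 (mod 211)
174^2 ≡ 103 (mod 211)
174^3 ≡ 198 (mod 211)
174^5 ≡ 138 (mod 211)
174^6 ≡ 169 (mod 211)
174^7 ≡ 77 (mod 211)
174^10 ≡ 54 (mod 211)
174^14 ≡ 21 (mod 211)
174^15 ≡ 67 (mod 211)
174^21 ≡ 140 (mod 211)
174^30 ≡ 58 (mod 211)
174^35 ≡ 197 (mod 211)
174^42 ≡ 188 (mod 211)
174^70 ≡ 196 (mod 211)
174^105 ≡ 210 (mod 211)
174^210 ≡ 1 (mod 211) ✓
So ord_211(174) = 210.

210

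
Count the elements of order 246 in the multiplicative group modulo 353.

0

φ(353) = 353 − 1 = 352 = 2^5 · 11.
Since (Z/353Z)^× is cyclic of order 352, the number of elements of order d is φ(d) when d | 352 and 0 otherwise.
Here 352 is not a multiple of 246, so there are no elements of order 246.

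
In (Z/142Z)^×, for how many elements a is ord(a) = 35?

φ(142) = φ(2)·φ(71) = 1·70 = 70 = 2 · 5 · 7.
Since (Z/142Z)^× is cyclic of order 70, the number of elements of order d is φ(d) when d | 70 and 0 otherwise.
35 = 5 · 7 divides 70, and φ(35) = 24.

24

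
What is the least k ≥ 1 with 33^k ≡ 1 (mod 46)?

22

Since 33 ∈ (Z/46Z)^×, its order divides φ(46) = φ(2)·φ(23) = 1·22 = 22 = 2 · 11.
Divisors of 22: 1, 2, 11, 22.
Test each divisor d:
33^1 ≡ 33 (mod 46)
33^2 ≡ 31 (mod 46)
33^11 ≡ 45 (mod 46)
33^22 ≡ 1 (mod 46) ✓
The smallest such exponent is 22, so the order of 33 is 22.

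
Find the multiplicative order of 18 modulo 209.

The order of 18 must divide φ(209) = φ(11·19) = (11−1)·(19−1) = 10·18 = 180 = 2^2 · 3^2 · 5.
Divisors of 180: 1, 2, 3, 4, 5, 6, 9, 10, 12, 15, 18, 20, 30, 36, 45, 60, 90, 180.
Evaluate successive powers at the divisors of 180:
18^1 ≡ 18
18^2 ≡ 115
18^3 ≡ 189
18^4 ≡ 58
18^5 ≡ 208
18^6 ≡ 191
18^9 ≡ 151
18^10 ≡ 1
Hence ord(18) = 10.

10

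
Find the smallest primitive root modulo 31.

φ(31) = 31 − 1 = 30 = 2 · 3 · 5.
g is a primitive root iff g^(30/q) ≢ 1 (mod 31) for each prime q ∈ {2, 3, 5}.
g = 2: 2^15 ≡ 1 — hits 1, so not a primitive root.
g = 3: 3^15 ≡ 30; 3^10 ≡ 25; 3^6 ≡ 16 — none is 1, so 3 is a primitive root.
The smallest primitive root modulo 31 is 3.

3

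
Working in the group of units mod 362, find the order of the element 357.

The order of 357 must divide φ(362) = φ(2)·φ(181) = 1·180 = 180 = 2^2 · 3^2 · 5.
Divisors of 180: 1, 2, 3, 4, 5, 6, 9, 10, 12, 15, 18, 20, 30, 36, 45, 60, 90, 180.
Compute 357^d (mod 362) for the divisors d until we hit 1:
357^1 ≡ 357 (mod 362)
357^2 ≡ 25 (mod 362)
357^3 ≡ 237 (mod 362)
357^4 ≡ 263 (mod 362)
357^5 ≡ 133 (mod 362)
357^6 ≡ 59 (mod 362)
357^9 ≡ 227 (mod 362)
357^10 ≡ 313 (mod 362)
357^12 ≡ 223 (mod 362)
357^15 ≡ 361 (mod 362)
357^18 ≡ 125 (mod 362)
357^20 ≡ 229 (mod 362)
357^30 ≡ 1 (mod 362) ✓
So ord_362(357) = 30.

30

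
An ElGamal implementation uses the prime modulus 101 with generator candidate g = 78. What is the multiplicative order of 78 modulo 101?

By Lagrange's theorem, ord_101(78) divides φ(101) = 101 − 1 = 100 = 2^2 · 5^2.
Divisors of 100: 1, 2, 4, 5, 10, 20, 25, 50, 100.
Compute 78^d (mod 101) for the divisors d until we hit 1:
78^1 ≡ 78
78^2 ≡ 24
78^4 ≡ 71
78^5 ≡ 84
78^10 ≡ 87
78^20 ≡ 95
78^25 ≡ 1
So ord_101(78) = 25.

25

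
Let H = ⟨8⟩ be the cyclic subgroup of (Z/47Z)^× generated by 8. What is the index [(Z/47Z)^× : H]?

2

The order of 8 must divide φ(47) = 47 − 1 = 46 = 2 · 23.
Divisors of 46: 1, 2, 23, 46.
Test each divisor d:
8^1 ≡ 8 (mod 47)
8^2 ≡ 17 (mod 47)
8^23 ≡ 1 (mod 47) ✓
The order of 8 is 23, so the subgroup it generates has 23 elements.
[(Z/47Z)^× : ⟨8⟩] = 46/23 = 2.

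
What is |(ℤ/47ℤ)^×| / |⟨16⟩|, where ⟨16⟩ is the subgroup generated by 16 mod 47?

ord(16) | φ(47) = 47 − 1 = 46 = 2 · 23.
Divisors of 46: 1, 2, 23, 46.
Check 16^d mod 47 for each divisor in increasing order:
16^1 ≡ 16 (mod 47)
16^2 ≡ 21 (mod 47)
16^23 ≡ 1 (mod 47) ✓
So ord_47(16) = 23, hence |⟨16⟩| = 23.
Index = |(Z/47Z)^×| / |⟨16⟩| = 46 / 23 = 2.

2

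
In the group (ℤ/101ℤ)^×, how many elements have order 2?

φ(101) = 101 − 1 = 100 = 2^2 · 5^2.
(Z/101Z)^× is cyclic (|G| = 100); a cyclic group of order m has exactly φ(d) elements of each order d | m, and none otherwise.
2 | 100, and φ(2) = 2 − 1 = 1.

1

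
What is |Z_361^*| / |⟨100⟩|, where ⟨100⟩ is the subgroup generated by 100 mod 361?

2

By Lagrange's theorem, ord_361(100) divides φ(361) = φ(19^2) = 19·(19−1) = 342 = 2 · 3^2 · 19.
Divisors of 342: 1, 2, 3, 6, 9, 18, 19, 38, 57, 114, 171, 342.
Evaluate successive powers at the divisors of 342:
100^1 ≡ 100
100^2 ≡ 253
100^3 ≡ 30
100^6 ≡ 178
100^9 ≡ 286
100^18 ≡ 210
100^19 ≡ 62
100^38 ≡ 234
100^57 ≡ 68
100^114 ≡ 292
100^171 ≡ 1
So ord_361(100) = 171, hence |⟨100⟩| = 171.
[(Z/361Z)^× : ⟨100⟩] = 342/171 = 2.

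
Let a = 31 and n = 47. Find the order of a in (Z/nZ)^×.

46

By Lagrange's theorem, ord_47(31) divides φ(47) = 47 − 1 = 46 = 2 · 23.
Divisors of 46: 1, 2, 23, 46.
Compute 31^d (mod 47) for the divisors d until we hit 1:
31^1 ≡ 31 (mod 47)
31^2 ≡ 21 (mod 47)
31^23 ≡ 46 (mod 47)
31^46 ≡ 1 (mod 47) ✓
So ord_47(31) = 46.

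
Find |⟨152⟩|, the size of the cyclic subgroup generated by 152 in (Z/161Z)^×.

66

By Lagrange's theorem, ord_161(152) divides φ(161) = φ(7·23) = (7−1)·(23−1) = 6·22 = 132 = 2^2 · 3 · 11.
Divisors of 132: 1, 2, 3, 4, 6, 11, 12, 22, 33, 44, 66, 132.
Evaluate successive powers at the divisors of 132:
152^1 ≡ 152
152^2 ≡ 81
152^3 ≡ 76
152^4 ≡ 121
152^6 ≡ 141
152^11 ≡ 45
152^12 ≡ 78
152^22 ≡ 93
152^33 ≡ 160
152^44 ≡ 116
152^66 ≡ 1
Hence ord(152) = 66.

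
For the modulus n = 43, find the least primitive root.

3

φ(43) = 43 − 1 = 42 = 2 · 3 · 7.
g is a primitive root iff g^(42/q) ≢ 1 (mod 43) for each prime q ∈ {2, 3, 7}.
g = 2: 2^21 ≡ 42; 2^14 ≡ 1 — hits 1, so not a primitive root.
g = 3: 3^21 ≡ 42; 3^14 ≡ 36; 3^6 ≡ 41 — none is 1, so 3 is a primitive root.
So 3 is the smallest generator of (Z/43Z)^×.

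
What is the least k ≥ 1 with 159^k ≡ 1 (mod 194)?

6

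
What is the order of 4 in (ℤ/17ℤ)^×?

4

Since 4 ∈ (Z/17Z)^×, its order divides φ(17) = 17 − 1 = 16 = 2^4.
Divisors of 16: 1, 2, 4, 8, 16.
Test each divisor d:
4^1 ≡ 4 (mod 17)
4^2 ≡ 16 (mod 17)
4^4 ≡ 1 (mod 17) ✓
Hence ord(4) = 4.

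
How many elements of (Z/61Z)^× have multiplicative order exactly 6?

φ(61) = 61 − 1 = 60 = 2^2 · 3 · 5.
Since (Z/61Z)^× is cyclic of order 60, the number of elements of order d is φ(d) when d | 60 and 0 otherwise.
6 = 2 · 3 divides 60, and φ(6) = 2.

2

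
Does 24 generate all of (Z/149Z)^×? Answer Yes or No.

φ(149) = 149 − 1 = 148 = 2^2 · 37.
It suffices to check that the order of 24 is not a proper divisor of 148: compute 24^(148/q) for q ∈ {2, 37}.
24^74 ≡ 1 (mod 149)  [q = 2: ≡ 1 ✗]
24^4 ≡ 102 (mod 149)  [q = 37: ≢ 1 ✓]
Since 24^74 ≡ 1, the order of 24 divides 74 < 148, so 24 is not a primitive root.

No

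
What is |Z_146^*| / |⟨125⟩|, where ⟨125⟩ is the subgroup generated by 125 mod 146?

The order of 125 must divide φ(146) = φ(2)·φ(73) = 1·72 = 72 = 2^3 · 3^2.
Divisors of 72: 1, 2, 3, 4, 6, 8, 9, 12, 18, 24, 36, 72.
Test each divisor d:
125^1 ≡ 125 (mod 146)
125^2 ≡ 3 (mod 146)
125^3 ≡ 83 (mod 146)
125^4 ≡ 9 (mod 146)
125^6 ≡ 27 (mod 146)
125^8 ≡ 81 (mod 146)
125^9 ≡ 51 (mod 146)
125^12 ≡ 145 (mod 146)
125^18 ≡ 119 (mod 146)
125^24 ≡ 1 (mod 146) ✓
So ord_146(125) = 24, hence |⟨125⟩| = 24.
The index is φ(146) / ord(125) = 72 / 24 = 3.

3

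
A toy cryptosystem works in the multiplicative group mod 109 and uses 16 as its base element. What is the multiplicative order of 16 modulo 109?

By Lagrange's theorem, ord_109(16) divides φ(109) = 109 − 1 = 108 = 2^2 · 3^3.
Divisors of 108: 1, 2, 3, 4, 6, 9, 12, 18, 27, 36, 54, 108.
Evaluate successive powers at the divisors of 108:
16^1 ≡ 16
16^2 ≡ 38
16^3 ≡ 63
16^4 ≡ 27
16^6 ≡ 45
16^9 ≡ 1
Hence ord(16) = 9.

9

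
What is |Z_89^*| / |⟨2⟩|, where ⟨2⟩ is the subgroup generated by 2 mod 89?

8

ord(2) | φ(89) = 89 − 1 = 88 = 2^3 · 11.
Divisors of 88: 1, 2, 4, 8, 11, 22, 44, 88.
Evaluate successive powers at the divisors of 88:
2^1 ≡ 2 (mod 89)
2^2 ≡ 4 (mod 89)
2^4 ≡ 16 (mod 89)
2^8 ≡ 78 (mod 89)
2^11 ≡ 1 (mod 89) ✓
So ord_89(2) = 11, hence |⟨2⟩| = 11.
The index is φ(89) / ord(2) = 88 / 11 = 8.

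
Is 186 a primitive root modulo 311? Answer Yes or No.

φ(311) = 311 − 1 = 310 = 2 · 5 · 31.
186 is a primitive root mod 311 iff 186^(φ(311)/q) ≢ 1 for every prime q | φ(311), i.e. q ∈ {2, 5, 31}.
186^155 ≡ 310 (mod 311)  [q = 2: ≢ 1 ✓]
186^62 ≡ 6 (mod 311)  [q = 5: ≢ 1 ✓]
186^10 ≡ 250 (mod 311)  [q = 31: ≢ 1 ✓]
None equal 1, so ord_311(186) = 310: 186 is a primitive root.

Yes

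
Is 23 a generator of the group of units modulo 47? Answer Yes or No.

Yes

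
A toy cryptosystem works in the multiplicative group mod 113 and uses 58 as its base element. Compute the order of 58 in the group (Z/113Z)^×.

112

By Lagrange's theorem, ord_113(58) divides φ(113) = 113 − 1 = 112 = 2^4 · 7.
Divisors of 112: 1, 2, 4, 7, 8, 14, 16, 28, 56, 112.
Check 58^d mod 113 for each divisor in increasing order:
58^1 ≡ 58
58^2 ≡ 87
58^4 ≡ 111
58^7 ≡ 78
58^8 ≡ 4
58^14 ≡ 95
58^16 ≡ 16
58^28 ≡ 98
58^56 ≡ 112
58^112 ≡ 1
So ord_113(58) = 112.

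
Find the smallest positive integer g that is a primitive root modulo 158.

3

φ(158) = φ(2)·φ(79) = 1·78 = 78 = 2 · 3 · 13.
Test candidates g = 2, 3, … against the prime factors q ∈ {2, 3, 13} of φ(158): g is a generator iff g^(78/q) ≢ 1 for every such q.
g = 2: gcd(2, 158) = 2 > 1, not a unit — skip.
g = 3: 3^39 ≡ 157; 3^26 ≡ 23; 3^6 ≡ 97 — none is 1, so 3 is a primitive root.
The smallest primitive root modulo 158 is 3.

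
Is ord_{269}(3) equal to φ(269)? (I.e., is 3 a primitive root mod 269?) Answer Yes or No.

Yes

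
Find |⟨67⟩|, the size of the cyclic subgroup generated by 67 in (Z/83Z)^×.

By Lagrange's theorem, ord_83(67) divides φ(83) = 83 − 1 = 82 = 2 · 41.
Divisors of 82: 1, 2, 41, 82.
Compute 67^d (mod 83) for the divisors d until we hit 1:
67^1 ≡ 67
67^2 ≡ 7
67^41 ≡ 82
67^82 ≡ 1
Therefore the multiplicative order of 67 modulo 83 is 82.

82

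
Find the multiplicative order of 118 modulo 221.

2

ord(118) | φ(221) = φ(13·17) = (13−1)·(17−1) = 12·16 = 192 = 2^6 · 3.
Divisors of 192: 1, 2, 3, 4, 6, 8, 12, 16, 24, 32, 48, 64, 96, 192.
Compute 118^d (mod 221) for the divisors d until we hit 1:
118^1 ≡ 118 (mod 221)
118^2 ≡ 1 (mod 221) ✓
The smallest such exponent is 2, so the order of 118 is 2.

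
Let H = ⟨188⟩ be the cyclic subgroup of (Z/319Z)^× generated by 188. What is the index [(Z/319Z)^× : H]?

10

ord(188) | φ(319) = φ(11·29) = (11−1)·(29−1) = 10·28 = 280 = 2^3 · 5 · 7.
Divisors of 280: 1, 2, 4, 5, 7, 8, 10, 14, 20, 28, 35, 40, 56, 70, 140, 280.
Compute 188^d (mod 319) for the divisors d until we hit 1:
188^1 ≡ 188 (mod 319)
188^2 ≡ 254 (mod 319)
188^4 ≡ 78 (mod 319)
188^5 ≡ 309 (mod 319)
188^7 ≡ 12 (mod 319)
188^8 ≡ 23 (mod 319)
188^10 ≡ 100 (mod 319)
188^14 ≡ 144 (mod 319)
188^20 ≡ 111 (mod 319)
188^28 ≡ 1 (mod 319) ✓
The order of 188 is 28, so the subgroup it generates has 28 elements.
Index = |(Z/319Z)^×| / |⟨188⟩| = 280 / 28 = 10.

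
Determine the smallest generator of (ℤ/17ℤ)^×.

φ(17) = 17 − 1 = 16 = 2^4.
Test candidates g = 2, 3, … against the prime factors q ∈ {2} of φ(17): g is a generator iff g^(16/q) ≢ 1 for every such q.
g = 2: 2^8 ≡ 1 — hits 1, so not a primitive root.
g = 3: 3^8 ≡ 16 — none is 1, so 3 is a primitive root.
The smallest primitive root modulo 17 is 3.

3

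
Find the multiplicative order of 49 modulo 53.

Since 49 ∈ (Z/53Z)^×, its order divides φ(53) = 53 − 1 = 52 = 2^2 · 13.
Divisors of 52: 1, 2, 4, 13, 26, 52.
Check 49^d mod 53 for each divisor in increasing order:
49^1 ≡ 49 (mod 53)
49^2 ≡ 16 (mod 53)
49^4 ≡ 44 (mod 53)
49^13 ≡ 1 (mod 53) ✓
So ord_53(49) = 13.

13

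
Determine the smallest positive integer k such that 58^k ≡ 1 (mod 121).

ord(58) | φ(121) = φ(11^2) = 11·(11−1) = 110 = 2 · 5 · 11.
Divisors of 110: 1, 2, 5, 10, 11, 22, 55, 110.
Compute 58^d (mod 121) for the divisors d until we hit 1:
58^1 ≡ 58 (mod 121)
58^2 ≡ 97 (mod 121)
58^5 ≡ 12 (mod 121)
58^10 ≡ 23 (mod 121)
58^11 ≡ 3 (mod 121)
58^22 ≡ 9 (mod 121)
58^55 ≡ 1 (mod 121) ✓
The smallest such exponent is 55, so the order of 58 is 55.

55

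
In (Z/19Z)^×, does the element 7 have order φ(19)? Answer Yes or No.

No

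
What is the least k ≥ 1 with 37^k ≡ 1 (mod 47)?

Since 37 ∈ (Z/47Z)^×, its order divides φ(47) = 47 − 1 = 46 = 2 · 23.
Divisors of 46: 1, 2, 23, 46.
Compute 37^d (mod 47) for the divisors d until we hit 1:
37^1 ≡ 37 (mod 47)
37^2 ≡ 6 (mod 47)
37^23 ≡ 1 (mod 47) ✓
The smallest such exponent is 23, so the order of 37 is 23.

23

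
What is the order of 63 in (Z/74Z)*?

Since 63 ∈ (Z/74Z)^×, its order divides φ(74) = φ(2)·φ(37) = 1·36 = 36 = 2^2 · 3^2.
Divisors of 36: 1, 2, 3, 4, 6, 9, 12, 18, 36.
Check 63^d mod 74 for each divisor in increasing order:
63^1 ≡ 63 (mod 74)
63^2 ≡ 47 (mod 74)
63^3 ≡ 1 (mod 74) ✓
Therefore the multiplicative order of 63 modulo 74 is 3.

3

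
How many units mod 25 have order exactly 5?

φ(25) = φ(5^2) = 5·(5−1) = 20 = 2^2 · 5.
In a cyclic group of order 20, there are φ(d) elements of order d for each divisor d of 20, and zero for non-divisors.
5 | 20, and φ(5) = 5 − 1 = 4.

4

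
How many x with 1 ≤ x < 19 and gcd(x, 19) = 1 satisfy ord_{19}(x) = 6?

φ(19) = 19 − 1 = 18 = 2 · 3^2.
(Z/19Z)^× is cyclic (|G| = 18); a cyclic group of order m has exactly φ(d) elements of each order d | m, and none otherwise.
6 = 2 · 3 divides 18, and φ(6) = 2.

2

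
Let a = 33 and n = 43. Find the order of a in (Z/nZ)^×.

By Lagrange's theorem, ord_43(33) divides φ(43) = 43 − 1 = 42 = 2 · 3 · 7.
Divisors of 42: 1, 2, 3, 6, 7, 14, 21, 42.
Compute 33^d (mod 43) for the divisors d until we hit 1:
33^1 ≡ 33 (mod 43)
33^2 ≡ 14 (mod 43)
33^3 ≡ 32 (mod 43)
33^6 ≡ 35 (mod 43)
33^7 ≡ 37 (mod 43)
33^14 ≡ 36 (mod 43)
33^21 ≡ 42 (mod 43)
33^42 ≡ 1 (mod 43) ✓
The smallest such exponent is 42, so the order of 33 is 42.

42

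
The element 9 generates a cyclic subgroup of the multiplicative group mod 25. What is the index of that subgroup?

2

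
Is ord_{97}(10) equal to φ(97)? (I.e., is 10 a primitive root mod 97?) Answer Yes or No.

Yes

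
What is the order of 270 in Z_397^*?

By Lagrange's theorem, ord_397(270) divides φ(397) = 397 − 1 = 396 = 2^2 · 3^2 · 11.
Divisors of 396: 1, 2, 3, 4, 6, 9, 11, 12, 18, 22, 33, 36, 44, 66, 99, 132, 198, 396.
Test each divisor d:
270^1 ≡ 270 (mod 397)
270^2 ≡ 249 (mod 397)
270^3 ≡ 137 (mod 397)
270^4 ≡ 69 (mod 397)
270^6 ≡ 110 (mod 397)
270^9 ≡ 381 (mod 397)
270^11 ≡ 383 (mod 397)
270^12 ≡ 190 (mod 397)
270^18 ≡ 256 (mod 397)
270^22 ≡ 196 (mod 397)
270^33 ≡ 35 (mod 397)
270^36 ≡ 31 (mod 397)
270^44 ≡ 304 (mod 397)
270^66 ≡ 34 (mod 397)
270^99 ≡ 396 (mod 397)
270^132 ≡ 362 (mod 397)
270^198 ≡ 1 (mod 397) ✓
Therefore the multiplicative order of 270 modulo 397 is 198.

198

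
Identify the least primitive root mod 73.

5

φ(73) = 73 − 1 = 72 = 2^3 · 3^2.
Test candidates g = 2, 3, … against the prime factors q ∈ {2, 3} of φ(73): g is a generator iff g^(72/q) ≢ 1 for every such q.
g = 2: 2^36 ≡ 1 — hits 1, so not a primitive root.
g = 3: 3^36 ≡ 1 — hits 1, so not a primitive root.
g = 4: 4^36 ≡ 1 — hits 1, so not a primitive root.
g = 5: 5^36 ≡ 72; 5^24 ≡ 8 — none is 1, so 5 is a primitive root.
The smallest primitive root modulo 73 is 5.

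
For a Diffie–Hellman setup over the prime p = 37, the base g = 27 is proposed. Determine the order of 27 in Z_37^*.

The order of 27 must divide φ(37) = 37 − 1 = 36 = 2^2 · 3^2.
Divisors of 36: 1, 2, 3, 4, 6, 9, 12, 18, 36.
Check 27^d mod 37 for each divisor in increasing order:
27^1 ≡ 27
27^2 ≡ 26
27^3 ≡ 36
27^4 ≡ 10
27^6 ≡ 1
Therefore the multiplicative order of 27 modulo 37 is 6.

6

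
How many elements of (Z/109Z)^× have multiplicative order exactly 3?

2

φ(109) = 109 − 1 = 108 = 2^2 · 3^3.
Since (Z/109Z)^× is cyclic of order 108, the number of elements of order d is φ(d) when d | 108 and 0 otherwise.
3 | 108, and φ(3) = 3 − 1 = 2.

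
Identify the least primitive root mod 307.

5

φ(307) = 307 − 1 = 306 = 2 · 3^2 · 17.
g is a primitive root iff g^(306/q) ≢ 1 (mod 307) for each prime q ∈ {2, 3, 17}.
g = 2: 2^153 ≡ 306; 2^102 ≡ 1 — hits 1, so not a primitive root.
g = 3: 3^153 ≡ 306; 3^102 ≡ 1 — hits 1, so not a primitive root.
g = 4: 4^153 ≡ 1 — hits 1, so not a primitive root.
g = 5: 5^153 ≡ 306; 5^102 ≡ 289; 5^18 ≡ 81 — none is 1, so 5 is a primitive root.
Hence the least primitive root of 307 is 5.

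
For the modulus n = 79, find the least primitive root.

3

φ(79) = 79 − 1 = 78 = 2 · 3 · 13.
g is a primitive root iff g^(78/q) ≢ 1 (mod 79) for each prime q ∈ {2, 3, 13}.
g = 2: 2^39 ≡ 1 — hits 1, so not a primitive root.
g = 3: 3^39 ≡ 78; 3^26 ≡ 23; 3^6 ≡ 18 — none is 1, so 3 is a primitive root.
Hence the least primitive root of 79 is 3.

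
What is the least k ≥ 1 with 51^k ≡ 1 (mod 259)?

12

ord(51) | φ(259) = φ(7·37) = (7−1)·(37−1) = 6·36 = 216 = 2^3 · 3^3.
Divisors of 216: 1, 2, 3, 4, 6, 8, 9, 12, 18, 24, 27, 36, 54, 72, 108, 216.
Evaluate successive powers at the divisors of 216:
51^1 ≡ 51 (mod 259)
51^2 ≡ 11 (mod 259)
51^3 ≡ 43 (mod 259)
51^4 ≡ 121 (mod 259)
51^6 ≡ 36 (mod 259)
51^8 ≡ 137 (mod 259)
51^9 ≡ 253 (mod 259)
51^12 ≡ 1 (mod 259) ✓
The smallest such exponent is 12, so the order of 51 is 12.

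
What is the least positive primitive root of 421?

φ(421) = 421 − 1 = 420 = 2^2 · 3 · 5 · 7.
g is a primitive root iff g^(420/q) ≢ 1 (mod 421) for each prime q ∈ {2, 3, 5, 7}.
g = 2: 2^210 ≡ 420; 2^140 ≡ 400; 2^84 ≡ 279; 2^60 ≡ 370 — none is 1, so 2 is a primitive root.
Hence the least primitive root of 421 is 2.

2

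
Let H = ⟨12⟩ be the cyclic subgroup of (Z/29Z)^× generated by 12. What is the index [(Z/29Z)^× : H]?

Since 12 ∈ (Z/29Z)^×, its order divides φ(29) = 29 − 1 = 28 = 2^2 · 7.
Divisors of 28: 1, 2, 4, 7, 14, 28.
Check 12^d mod 29 for each divisor in increasing order:
12^1 ≡ 12
12^2 ≡ 28
12^4 ≡ 1
Thus |⟨12⟩| = ord(12) = 4.
[(Z/29Z)^× : ⟨12⟩] = 28/4 = 7.

7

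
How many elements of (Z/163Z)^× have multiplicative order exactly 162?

φ(163) = 163 − 1 = 162 = 2 · 3^4.
Since (Z/163Z)^× is cyclic of order 162, the number of elements of order d is φ(d) when d | 162 and 0 otherwise.
162 = 2 · 3^4 divides 162, and φ(162) = 54.

54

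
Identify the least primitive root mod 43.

φ(43) = 43 − 1 = 42 = 2 · 3 · 7.
Test candidates g = 2, 3, … against the prime factors q ∈ {2, 3, 7} of φ(43): g is a generator iff g^(42/q) ≢ 1 for every such q.
g = 2: 2^21 ≡ 42; 2^14 ≡ 1 — hits 1, so not a primitive root.
g = 3: 3^21 ≡ 42; 3^14 ≡ 36; 3^6 ≡ 41 — none is 1, so 3 is a primitive root.
Hence the least primitive root of 43 is 3.

3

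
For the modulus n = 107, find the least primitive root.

φ(107) = 107 − 1 = 106 = 2 · 53.
Test candidates g = 2, 3, … against the prime factors q ∈ {2, 53} of φ(107): g is a generator iff g^(106/q) ≢ 1 for every such q.
g = 2: 2^53 ≡ 106; 2^2 ≡ 4 — none is 1, so 2 is a primitive root.
Hence the least primitive root of 107 is 2.

2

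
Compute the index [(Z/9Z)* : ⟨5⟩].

ord(5) | φ(9) = φ(3^2) = 3·(3−1) = 6 = 2 · 3.
Divisors of 6: 1, 2, 3, 6.
Test each divisor d:
5^1 ≡ 5 (mod 9)
5^2 ≡ 7 (mod 9)
5^3 ≡ 8 (mod 9)
5^6 ≡ 1 (mod 9) ✓
So ord_9(5) = 6, hence |⟨5⟩| = 6.
[(Z/9Z)^× : ⟨5⟩] = 6/6 = 1.

1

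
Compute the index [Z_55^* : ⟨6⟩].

4

By Lagrange's theorem, ord_55(6) divides φ(55) = φ(5·11) = (5−1)·(11−1) = 4·10 = 40 = 2^3 · 5.
Divisors of 40: 1, 2, 4, 5, 8, 10, 20, 40.
Test each divisor d:
6^1 ≡ 6 (mod 55)
6^2 ≡ 36 (mod 55)
6^4 ≡ 31 (mod 55)
6^5 ≡ 21 (mod 55)
6^8 ≡ 26 (mod 55)
6^10 ≡ 1 (mod 55) ✓
Thus |⟨6⟩| = ord(6) = 10.
The index is φ(55) / ord(6) = 40 / 10 = 4.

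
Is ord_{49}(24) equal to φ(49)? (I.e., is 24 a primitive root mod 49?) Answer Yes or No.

φ(49) = φ(7^2) = 7·(7−1) = 42 = 2 · 3 · 7.
24 is a primitive root mod 49 iff 24^(φ(49)/q) ≢ 1 for every prime q | φ(49), i.e. q ∈ {2, 3, 7}.
24^21 ≡ 48 (mod 49)  [q = 2: ≢ 1 ✓]
24^14 ≡ 30 (mod 49)  [q = 3: ≢ 1 ✓]
24^6 ≡ 36 (mod 49)  [q = 7: ≢ 1 ✓]
None equal 1, so ord_49(24) = 42: 24 is a primitive root.

Yes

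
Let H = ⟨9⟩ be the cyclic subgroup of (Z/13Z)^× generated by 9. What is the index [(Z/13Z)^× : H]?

4

The order of 9 must divide φ(13) = 13 − 1 = 12 = 2^2 · 3.
Divisors of 12: 1, 2, 3, 4, 6, 12.
Compute 9^d (mod 13) for the divisors d until we hit 1:
9^1 ≡ 9 (mod 13)
9^2 ≡ 3 (mod 13)
9^3 ≡ 1 (mod 13) ✓
The order of 9 is 3, so the subgroup it generates has 3 elements.
The index is φ(13) / ord(9) = 12 / 3 = 4.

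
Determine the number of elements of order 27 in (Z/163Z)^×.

φ(163) = 163 − 1 = 162 = 2 · 3^4.
(Z/163Z)^× is cyclic (|G| = 162); a cyclic group of order m has exactly φ(d) elements of each order d | m, and none otherwise.
27 = 3^3 divides 162, and φ(27) = 18.

18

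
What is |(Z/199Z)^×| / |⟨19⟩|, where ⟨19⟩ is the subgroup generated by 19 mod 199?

ord(19) | φ(199) = 199 − 1 = 198 = 2 · 3^2 · 11.
Divisors of 198: 1, 2, 3, 6, 9, 11, 18, 22, 33, 66, 99, 198.
Test each divisor d:
19^1 ≡ 19
19^2 ≡ 162
19^3 ≡ 93
19^6 ≡ 92
19^9 ≡ 198
19^11 ≡ 37
19^18 ≡ 1
So ord_199(19) = 18, hence |⟨19⟩| = 18.
Index = |(Z/199Z)^×| / |⟨19⟩| = 198 / 18 = 11.

11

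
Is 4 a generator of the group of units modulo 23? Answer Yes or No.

φ(23) = 23 − 1 = 22 = 2 · 11.
It suffices to check that the order of 4 is not a proper divisor of 22: compute 4^(22/q) for q ∈ {2, 11}.
4^11 ≡ 1 (mod 23)  [q = 2: ≡ 1 ✗]
4^2 ≡ 16 (mod 23)  [q = 11: ≢ 1 ✓]
The check at q = 2 fails, so 4 generates a proper subgroup.

No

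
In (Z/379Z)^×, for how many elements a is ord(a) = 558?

φ(379) = 379 − 1 = 378 = 2 · 3^3 · 7.
In a cyclic group of order 378, there are φ(d) elements of order d for each divisor d of 378, and zero for non-divisors.
Since 558 ∤ 378, the count is 0.

0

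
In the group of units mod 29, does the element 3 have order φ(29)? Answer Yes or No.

Yes

φ(29) = 29 − 1 = 28 = 2^2 · 7.
Test 3^(28/q) mod 29 for each prime factor q of 28:
3^14 ≡ 28 (mod 29)  [q = 2: ≢ 1 ✓]
3^4 ≡ 23 (mod 29)  [q = 7: ≢ 1 ✓]
Every test exponent gives a nontrivial residue, hence 3 generates the full group.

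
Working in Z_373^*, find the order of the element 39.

Since 39 ∈ (Z/373Z)^×, its order divides φ(373) = 373 − 1 = 372 = 2^2 · 3 · 31.
Divisors of 372: 1, 2, 3, 4, 6, 12, 31, 62, 93, 124, 186, 372.
Evaluate successive powers at the divisors of 372:
39^1 ≡ 39 (mod 373)
39^2 ≡ 29 (mod 373)
39^3 ≡ 12 (mod 373)
39^4 ≡ 95 (mod 373)
39^6 ≡ 144 (mod 373)
39^12 ≡ 221 (mod 373)
39^31 ≡ 284 (mod 373)
39^62 ≡ 88 (mod 373)
39^93 ≡ 1 (mod 373) ✓
Hence ord(39) = 93.

93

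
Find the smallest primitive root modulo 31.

3

φ(31) = 31 − 1 = 30 = 2 · 3 · 5.
Test candidates g = 2, 3, … against the prime factors q ∈ {2, 3, 5} of φ(31): g is a generator iff g^(30/q) ≢ 1 for every such q.
g = 2: 2^15 ≡ 1 — hits 1, so not a primitive root.
g = 3: 3^15 ≡ 30; 3^10 ≡ 25; 3^6 ≡ 16 — none is 1, so 3 is a primitive root.
The smallest primitive root modulo 31 is 3.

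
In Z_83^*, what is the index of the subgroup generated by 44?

2

ord(44) | φ(83) = 83 − 1 = 82 = 2 · 41.
Divisors of 82: 1, 2, 41, 82.
Compute 44^d (mod 83) for the divisors d until we hit 1:
44^1 ≡ 44 (mod 83)
44^2 ≡ 27 (mod 83)
44^41 ≡ 1 (mod 83) ✓
Thus |⟨44⟩| = ord(44) = 41.
Index = |(Z/83Z)^×| / |⟨44⟩| = 82 / 41 = 2.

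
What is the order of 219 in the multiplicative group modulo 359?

179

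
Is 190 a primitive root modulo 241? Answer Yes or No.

φ(241) = 241 − 1 = 240 = 2^4 · 3 · 5.
Test 190^(240/q) mod 241 for each prime factor q of 240:
190^120 ≡ 240 (mod 241)  [q = 2: ≢ 1 ✓]
190^80 ≡ 225 (mod 241)  [q = 3: ≢ 1 ✓]
190^48 ≡ 205 (mod 241)  [q = 5: ≢ 1 ✓]
Every test exponent gives a nontrivial residue, hence 190 generates the full group.

Yes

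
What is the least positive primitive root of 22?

7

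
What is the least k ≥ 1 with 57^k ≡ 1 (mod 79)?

26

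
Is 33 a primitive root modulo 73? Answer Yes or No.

φ(73) = 73 − 1 = 72 = 2^3 · 3^2.
Test 33^(72/q) mod 73 for each prime factor q of 72:
33^36 ≡ 72 (mod 73)  [q = 2: ≢ 1 ✓]
33^24 ≡ 8 (mod 73)  [q = 3: ≢ 1 ✓]
All checks pass, so 33 has order 72 and is a primitive root modulo 73.

Yes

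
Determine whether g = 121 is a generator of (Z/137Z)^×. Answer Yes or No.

No

φ(137) = 137 − 1 = 136 = 2^3 · 17.
It suffices to check that the order of 121 is not a proper divisor of 136: compute 121^(136/q) for q ∈ {2, 17}.
121^68 ≡ 1 (mod 137)  [q = 2: ≡ 1 ✗]
121^8 ≡ 34 (mod 137)  [q = 17: ≢ 1 ✓]
121^68 ≡ 1 shows ord(121) | 68, strictly less than φ(137); not a primitive root.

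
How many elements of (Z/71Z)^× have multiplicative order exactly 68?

0

φ(71) = 71 − 1 = 70 = 2 · 5 · 7.
Since (Z/71Z)^× is cyclic of order 70, the number of elements of order d is φ(d) when d | 70 and 0 otherwise.
68 does not divide 70, so no element of (Z/71Z)^× has order 68.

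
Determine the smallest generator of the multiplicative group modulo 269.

2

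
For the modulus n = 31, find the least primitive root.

φ(31) = 31 − 1 = 30 = 2 · 3 · 5.
Test candidates g = 2, 3, … against the prime factors q ∈ {2, 3, 5} of φ(31): g is a generator iff g^(30/q) ≢ 1 for every such q.
g = 2: 2^15 ≡ 1 — hits 1, so not a primitive root.
g = 3: 3^15 ≡ 30; 3^10 ≡ 25; 3^6 ≡ 16 — none is 1, so 3 is a primitive root.
The smallest primitive root modulo 31 is 3.

3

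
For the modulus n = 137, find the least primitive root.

φ(137) = 137 − 1 = 136 = 2^3 · 17.
g is a primitive root iff g^(136/q) ≢ 1 (mod 137) for each prime q ∈ {2, 17}.
g = 2: 2^68 ≡ 1 — hits 1, so not a primitive root.
g = 3: 3^68 ≡ 136; 3^8 ≡ 122 — none is 1, so 3 is a primitive root.
The smallest primitive root modulo 137 is 3.

3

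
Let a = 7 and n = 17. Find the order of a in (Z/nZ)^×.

16

The order of 7 must divide φ(17) = 17 − 1 = 16 = 2^4.
Divisors of 16: 1, 2, 4, 8, 16.
Evaluate successive powers at the divisors of 16:
7^1 ≡ 7 (mod 17)
7^2 ≡ 15 (mod 17)
7^4 ≡ 4 (mod 17)
7^8 ≡ 16 (mod 17)
7^16 ≡ 1 (mod 17) ✓
The smallest such exponent is 16, so the order of 7 is 16.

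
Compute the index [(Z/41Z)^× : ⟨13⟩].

1

The order of 13 must divide φ(41) = 41 − 1 = 40 = 2^3 · 5.
Divisors of 40: 1, 2, 4, 5, 8, 10, 20, 40.
Test each divisor d:
13^1 ≡ 13
13^2 ≡ 5
13^4 ≡ 25
13^5 ≡ 38
13^8 ≡ 10
13^10 ≡ 9
13^20 ≡ 40
13^40 ≡ 1
The order of 13 is 40, so the subgroup it generates has 40 elements.
[(Z/41Z)^× : ⟨13⟩] = 40/40 = 1.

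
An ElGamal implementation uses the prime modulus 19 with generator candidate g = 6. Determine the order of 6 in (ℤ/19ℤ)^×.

9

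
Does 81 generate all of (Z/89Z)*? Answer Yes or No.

No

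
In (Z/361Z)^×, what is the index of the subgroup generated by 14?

1

By Lagrange's theorem, ord_361(14) divides φ(361) = φ(19^2) = 19·(19−1) = 342 = 2 · 3^2 · 19.
Divisors of 342: 1, 2, 3, 6, 9, 18, 19, 38, 57, 114, 171, 342.
Compute 14^d (mod 361) for the divisors d until we hit 1:
14^1 ≡ 14 (mod 361)
14^2 ≡ 196 (mod 361)
14^3 ≡ 217 (mod 361)
14^6 ≡ 159 (mod 361)
14^9 ≡ 208 (mod 361)
14^18 ≡ 305 (mod 361)
14^19 ≡ 299 (mod 361)
14^38 ≡ 234 (mod 361)
14^57 ≡ 293 (mod 361)
14^114 ≡ 292 (mod 361)
14^171 ≡ 360 (mod 361)
14^342 ≡ 1 (mod 361) ✓
Thus |⟨14⟩| = ord(14) = 342.
[(Z/361Z)^× : ⟨14⟩] = 342/342 = 1.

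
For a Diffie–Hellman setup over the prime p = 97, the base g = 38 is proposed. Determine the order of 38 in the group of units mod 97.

ord(38) | φ(97) = 97 − 1 = 96 = 2^5 · 3.
Divisors of 96: 1, 2, 3, 4, 6, 8, 12, 16, 24, 32, 48, 96.
Compute 38^d (mod 97) for the divisors d until we hit 1:
38^1 ≡ 38 (mod 97)
38^2 ≡ 86 (mod 97)
38^3 ≡ 67 (mod 97)
38^4 ≡ 24 (mod 97)
38^6 ≡ 27 (mod 97)
38^8 ≡ 91 (mod 97)
38^12 ≡ 50 (mod 97)
38^16 ≡ 36 (mod 97)
38^24 ≡ 75 (mod 97)
38^32 ≡ 35 (mod 97)
38^48 ≡ 96 (mod 97)
38^96 ≡ 1 (mod 97) ✓
Therefore the multiplicative order of 38 modulo 97 is 96.

96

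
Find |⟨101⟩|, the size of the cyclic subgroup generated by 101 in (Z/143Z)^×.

30

ord(101) | φ(143) = φ(11·13) = (11−1)·(13−1) = 10·12 = 120 = 2^3 · 3 · 5.
Divisors of 120: 1, 2, 3, 4, 5, 6, 8, 10, 12, 15, 20, 24, 30, 40, 60, 120.
Evaluate successive powers at the divisors of 120:
101^1 ≡ 101 (mod 143)
101^2 ≡ 48 (mod 143)
101^3 ≡ 129 (mod 143)
101^4 ≡ 16 (mod 143)
101^5 ≡ 43 (mod 143)
101^6 ≡ 53 (mod 143)
101^8 ≡ 113 (mod 143)
101^10 ≡ 133 (mod 143)
101^12 ≡ 92 (mod 143)
101^15 ≡ 142 (mod 143)
101^20 ≡ 100 (mod 143)
101^24 ≡ 27 (mod 143)
101^30 ≡ 1 (mod 143) ✓
Therefore the multiplicative order of 101 modulo 143 is 30.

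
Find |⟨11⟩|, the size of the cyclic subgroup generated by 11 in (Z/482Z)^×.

48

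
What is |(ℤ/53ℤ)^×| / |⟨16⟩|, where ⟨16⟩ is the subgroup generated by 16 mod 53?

Since 16 ∈ (Z/53Z)^×, its order divides φ(53) = 53 − 1 = 52 = 2^2 · 13.
Divisors of 52: 1, 2, 4, 13, 26, 52.
Check 16^d mod 53 for each divisor in increasing order:
16^1 ≡ 16
16^2 ≡ 44
16^4 ≡ 28
16^13 ≡ 1
Thus |⟨16⟩| = ord(16) = 13.
Index = |(Z/53Z)^×| / |⟨16⟩| = 52 / 13 = 4.

4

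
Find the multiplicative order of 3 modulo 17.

The order of 3 must divide φ(17) = 17 − 1 = 16 = 2^4.
Divisors of 16: 1, 2, 4, 8, 16.
Evaluate successive powers at the divisors of 16:
3^1 ≡ 3 (mod 17)
3^2 ≡ 9 (mod 17)
3^4 ≡ 13 (mod 17)
3^8 ≡ 16 (mod 17)
3^16 ≡ 1 (mod 17) ✓
Therefore the multiplicative order of 3 modulo 17 is 16.

16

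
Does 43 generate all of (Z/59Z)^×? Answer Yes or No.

Yes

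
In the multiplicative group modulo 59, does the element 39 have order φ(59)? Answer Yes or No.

Yes

φ(59) = 59 − 1 = 58 = 2 · 29.
Test 39^(58/q) mod 59 for each prime factor q of 58:
39^29 ≡ 58 (mod 59)  [q = 2: ≢ 1 ✓]
39^2 ≡ 46 (mod 59)  [q = 29: ≢ 1 ✓]
None equal 1, so ord_59(39) = 58: 39 is a primitive root.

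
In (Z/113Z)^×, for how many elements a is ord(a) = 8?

4

φ(113) = 113 − 1 = 112 = 2^4 · 7.
Since (Z/113Z)^× is cyclic of order 112, the number of elements of order d is φ(d) when d | 112 and 0 otherwise.
8 = 2^3 divides 112, and φ(8) = 4.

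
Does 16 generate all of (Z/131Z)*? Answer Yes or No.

φ(131) = 131 − 1 = 130 = 2 · 5 · 13.
It suffices to check that the order of 16 is not a proper divisor of 130: compute 16^(130/q) for q ∈ {2, 5, 13}.
16^65 ≡ 1 (mod 131)  [q = 2: ≡ 1 ✗]
16^26 ≡ 89 (mod 131)  [q = 5: ≢ 1 ✓]
16^10 ≡ 84 (mod 131)  [q = 13: ≢ 1 ✓]
Since 16^65 ≡ 1, the order of 16 divides 65 < 130, so 16 is not a primitive root.

No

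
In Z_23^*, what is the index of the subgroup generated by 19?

1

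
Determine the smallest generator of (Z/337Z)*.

φ(337) = 337 − 1 = 336 = 2^4 · 3 · 7.
Test candidates g = 2, 3, … against the prime factors q ∈ {2, 3, 7} of φ(337): g is a generator iff g^(336/q) ≢ 1 for every such q.
g = 2: 2^168 ≡ 1 — hits 1, so not a primitive root.
g = 3: 3^168 ≡ 1 — hits 1, so not a primitive root.
g = 4: 4^168 ≡ 1 — hits 1, so not a primitive root.
g = 5: 5^168 ≡ 336; 5^112 ≡ 1 — hits 1, so not a primitive root.
g = 6: 6^168 ≡ 1 — hits 1, so not a primitive root.
g = 7: 7^168 ≡ 1 — hits 1, so not a primitive root.
g = 8: 8^168 ≡ 1 — hits 1, so not a primitive root.
g = 9: 9^168 ≡ 1 — hits 1, so not a primitive root.
g = 10: 10^168 ≡ 336; 10^112 ≡ 128; 10^48 ≡ 175 — none is 1, so 10 is a primitive root.
Hence the least primitive root of 337 is 10.

10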